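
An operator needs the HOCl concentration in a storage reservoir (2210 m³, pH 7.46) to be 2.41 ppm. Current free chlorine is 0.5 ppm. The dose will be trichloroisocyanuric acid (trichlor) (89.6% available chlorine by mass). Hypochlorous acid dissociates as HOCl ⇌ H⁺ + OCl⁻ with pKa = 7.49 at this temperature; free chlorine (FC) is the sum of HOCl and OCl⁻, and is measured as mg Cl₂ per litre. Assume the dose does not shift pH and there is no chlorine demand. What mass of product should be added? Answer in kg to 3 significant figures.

Volume: 2210 m³ = 2,210,000 L.
[OCl⁻]/[HOCl] = 10^(pH − pKa) = 10^(7.46 − 7.49) = 0.9333; fraction as HOCl = 1/(1 + 0.9333) = 0.5173.
Free chlorine required for 2.41 ppm HOCl: 2.41 / 0.5173 = 4.659 ppm.
FC to add: 4.659 − 0.5 = 4.159 mg/L as Cl₂.
Cl₂ equivalent: 4.159 mg/L × 2,210,000 L = 9192 g.
Product at 89.6% available Cl: 9192 / 0.896 = 10,260 g.

10.3 kg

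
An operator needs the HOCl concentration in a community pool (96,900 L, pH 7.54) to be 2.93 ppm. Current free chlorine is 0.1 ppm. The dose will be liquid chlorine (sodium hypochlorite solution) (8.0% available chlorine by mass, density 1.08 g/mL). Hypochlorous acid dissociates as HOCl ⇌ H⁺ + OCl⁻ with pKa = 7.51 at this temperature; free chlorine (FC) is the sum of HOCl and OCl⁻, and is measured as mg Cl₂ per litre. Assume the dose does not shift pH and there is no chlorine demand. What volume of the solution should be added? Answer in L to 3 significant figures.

6.70 L

[OCl⁻]/[HOCl] = 10^(pH − pKa) = 10^(7.54 − 7.51) = 1.072; fraction as HOCl = 1/(1 + 1.072) = 0.4827.
Free chlorine required for 2.93 ppm HOCl: 2.93 / 0.4827 = 6.07 ppm.
FC to add: 6.07 − 0.1 = 5.97 mg/L as Cl₂.
Cl₂ equivalent: 5.97 mg/L × 96,900 L = 578.4 g.
Product at 8.0% available Cl: 578.4 / 0.08 = 7231 g.
Volume: 7231 g ÷ 1.08 g/mL = 6695 mL.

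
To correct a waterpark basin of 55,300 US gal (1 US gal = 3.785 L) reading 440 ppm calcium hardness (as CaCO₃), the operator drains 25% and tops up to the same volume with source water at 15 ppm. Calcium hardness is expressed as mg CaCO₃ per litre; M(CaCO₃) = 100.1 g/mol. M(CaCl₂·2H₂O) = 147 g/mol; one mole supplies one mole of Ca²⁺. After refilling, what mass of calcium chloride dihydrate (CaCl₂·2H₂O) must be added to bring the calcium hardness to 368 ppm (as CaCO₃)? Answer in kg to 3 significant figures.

10.5 kg

Volume: 55,300 US gal × 3.785 L/gal = 209,310 L.
After draining 25% and refilling: 440 × 0.75 + 15 × 0.25 = 333.75 ppm.
Deficit to target: 368 − 333.75 = 34.25 mg/L.
As CaCO₃: 34.25 mg/L × 209,310 L = 7169 g; ÷ 100.1 = 71.62 mol Ca²⁺.
Mass: 71.62 × 147 = 10,530 g.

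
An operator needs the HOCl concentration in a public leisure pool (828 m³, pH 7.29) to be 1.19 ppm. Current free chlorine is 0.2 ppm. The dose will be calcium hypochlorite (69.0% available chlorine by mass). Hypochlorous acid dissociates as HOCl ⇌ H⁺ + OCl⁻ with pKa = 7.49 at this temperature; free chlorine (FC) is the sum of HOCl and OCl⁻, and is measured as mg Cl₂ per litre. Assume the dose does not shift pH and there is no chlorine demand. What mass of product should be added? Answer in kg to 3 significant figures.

2.09 kg

Volume: 828 m³ = 828,000 L.
[OCl⁻]/[HOCl] = 10^(pH − pKa) = 10^(7.29 − 7.49) = 0.631; fraction as HOCl = 1/(1 + 0.631) = 0.6131.
Free chlorine required for 1.19 ppm HOCl: 1.19 / 0.6131 = 1.941 ppm.
FC to add: 1.941 − 0.2 = 1.741 mg/L as Cl₂.
Cl₂ equivalent: 1.741 mg/L × 828,000 L = 1441 g.
Product at 69.0% available Cl: 1441 / 0.69 = 2089 g.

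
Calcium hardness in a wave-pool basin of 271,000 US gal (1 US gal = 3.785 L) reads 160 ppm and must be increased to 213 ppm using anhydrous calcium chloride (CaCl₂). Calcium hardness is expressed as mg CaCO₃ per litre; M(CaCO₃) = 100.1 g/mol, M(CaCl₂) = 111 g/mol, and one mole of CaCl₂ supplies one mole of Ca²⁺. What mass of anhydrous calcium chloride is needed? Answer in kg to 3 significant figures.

Volume: 271,000 US gal × 3.785 L/gal = 1,025,735 L.
Hardness to add: (213 − 160) = 53 mg/L as CaCO₃ × 1,025,735 L = 54,360 g as CaCO₃.
Moles of Ca²⁺ (1 mol Ca²⁺ ≡ 1 mol CaCO₃): 54,360 / 100.1 g/mol = 543.1 mol.
Mass of CaCl₂: 543.1 × 111 = 60,280 g.

60.3 kg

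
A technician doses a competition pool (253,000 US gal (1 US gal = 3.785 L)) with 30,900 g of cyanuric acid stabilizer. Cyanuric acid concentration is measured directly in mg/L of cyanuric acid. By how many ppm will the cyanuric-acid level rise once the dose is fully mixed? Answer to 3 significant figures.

32.3 ppm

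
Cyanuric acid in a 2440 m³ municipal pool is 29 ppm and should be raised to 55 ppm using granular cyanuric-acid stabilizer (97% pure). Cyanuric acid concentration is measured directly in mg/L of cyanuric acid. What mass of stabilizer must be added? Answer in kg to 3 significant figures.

Volume: 2440 m³ = 2,440,000 L.
CYA to add: (55 − 29) = 26 mg/L × 2,440,000 L = 63,440 g cyanuric acid.
At 97% purity: 63,440 / 0.97 = 65,400 g product.

65.4 kg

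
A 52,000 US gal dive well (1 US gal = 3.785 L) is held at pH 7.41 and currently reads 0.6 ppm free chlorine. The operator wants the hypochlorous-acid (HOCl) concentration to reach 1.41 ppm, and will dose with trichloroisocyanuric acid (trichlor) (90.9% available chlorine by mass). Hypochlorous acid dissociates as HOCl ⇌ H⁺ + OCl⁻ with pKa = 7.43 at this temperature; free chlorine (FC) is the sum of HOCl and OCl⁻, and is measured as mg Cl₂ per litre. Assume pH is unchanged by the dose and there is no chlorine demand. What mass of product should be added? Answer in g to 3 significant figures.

467 g

Volume: 52,000 US gal × 3.785 L/gal = 196,820 L.
[OCl⁻]/[HOCl] = 10^(pH − pKa) = 10^(7.41 − 7.43) = 0.955; fraction as HOCl = 1/(1 + 0.955) = 0.5115.
Free chlorine required for 1.41 ppm HOCl: 1.41 / 0.5115 = 2.757 ppm.
FC to add: 2.757 − 0.6 = 2.157 mg/L as Cl₂.
Cl₂ equivalent: 2.157 mg/L × 196,820 L = 424.5 g.
Product at 90.9% available Cl: 424.5 / 0.909 = 466.9 g.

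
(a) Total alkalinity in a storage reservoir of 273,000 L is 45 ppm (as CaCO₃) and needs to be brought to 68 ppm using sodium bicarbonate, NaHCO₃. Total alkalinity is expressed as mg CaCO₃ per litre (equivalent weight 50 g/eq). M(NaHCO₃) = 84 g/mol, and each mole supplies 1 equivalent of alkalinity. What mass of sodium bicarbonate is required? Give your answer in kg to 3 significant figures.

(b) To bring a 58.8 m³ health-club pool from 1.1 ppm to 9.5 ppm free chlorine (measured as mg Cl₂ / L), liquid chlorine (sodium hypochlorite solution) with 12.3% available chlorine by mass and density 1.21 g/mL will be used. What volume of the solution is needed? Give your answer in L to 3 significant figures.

(a) 10.5 kg; (b) 3.32 L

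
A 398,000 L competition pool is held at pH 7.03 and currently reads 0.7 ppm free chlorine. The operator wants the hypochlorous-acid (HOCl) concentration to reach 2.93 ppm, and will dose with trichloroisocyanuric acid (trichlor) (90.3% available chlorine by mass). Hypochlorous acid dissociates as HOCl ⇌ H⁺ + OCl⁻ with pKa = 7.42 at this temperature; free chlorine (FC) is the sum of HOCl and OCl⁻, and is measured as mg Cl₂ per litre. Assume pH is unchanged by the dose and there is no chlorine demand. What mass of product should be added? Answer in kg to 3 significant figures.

1.51 kg

[OCl⁻]/[HOCl] = 10^(pH − pKa) = 10^(7.03 − 7.42) = 0.4074; fraction as HOCl = 1/(1 + 0.4074) = 0.7105.
Free chlorine required for 2.93 ppm HOCl: 2.93 / 0.7105 = 4.124 ppm.
FC to add: 4.124 − 0.7 = 3.424 mg/L as Cl₂.
Cl₂ equivalent: 3.424 mg/L × 398,000 L = 1363 g.
Product at 90.3% available Cl: 1363 / 0.903 = 1509 g.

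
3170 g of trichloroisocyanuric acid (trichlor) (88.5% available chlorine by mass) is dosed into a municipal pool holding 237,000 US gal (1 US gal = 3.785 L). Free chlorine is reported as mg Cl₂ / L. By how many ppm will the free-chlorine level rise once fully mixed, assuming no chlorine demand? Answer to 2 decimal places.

3.13 ppm

Volume: 237,000 US gal × 3.785 L/gal = 897,045 L.
Available chlorine delivered: 3170 g × 0.885 = 2805 g as Cl₂.
Concentration rise: 2805 g / 897,045 L = 3.127 mg/L = 3.13 ppm.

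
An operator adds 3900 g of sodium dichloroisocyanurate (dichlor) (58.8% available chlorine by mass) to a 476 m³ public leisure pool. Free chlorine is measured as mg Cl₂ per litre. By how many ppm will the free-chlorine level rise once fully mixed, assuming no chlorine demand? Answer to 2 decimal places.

Volume: 476 m³ = 476,000 L.
Available chlorine delivered: 3900 g × 0.588 = 2293 g as Cl₂.
Concentration rise: 2293 g / 476,000 L = 4.818 mg/L = 4.82 ppm.

4.82 ppm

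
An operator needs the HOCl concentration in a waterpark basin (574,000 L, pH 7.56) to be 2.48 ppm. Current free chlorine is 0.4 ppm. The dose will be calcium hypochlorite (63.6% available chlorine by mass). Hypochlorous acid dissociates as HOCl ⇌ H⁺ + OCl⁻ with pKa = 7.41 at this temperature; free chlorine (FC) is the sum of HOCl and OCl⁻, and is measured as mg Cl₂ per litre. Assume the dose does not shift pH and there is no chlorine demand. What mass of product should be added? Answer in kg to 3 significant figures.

5.04 kg

[OCl⁻]/[HOCl] = 10^(pH − pKa) = 10^(7.56 − 7.41) = 1.413; fraction as HOCl = 1/(1 + 1.413) = 0.4145.
Free chlorine required for 2.48 ppm HOCl: 2.48 / 0.4145 = 5.983 ppm.
FC to add: 5.983 − 0.4 = 5.583 mg/L as Cl₂.
Cl₂ equivalent: 5.583 mg/L × 574,000 L = 3205 g.
Product at 63.6% available Cl: 3205 / 0.636 = 5039 g.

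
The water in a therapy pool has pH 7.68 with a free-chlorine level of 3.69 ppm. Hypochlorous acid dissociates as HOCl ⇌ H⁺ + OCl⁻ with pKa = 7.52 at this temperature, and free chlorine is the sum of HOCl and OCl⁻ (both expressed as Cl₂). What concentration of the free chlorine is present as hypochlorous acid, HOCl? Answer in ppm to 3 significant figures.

1.51 ppm

[OCl⁻]/[HOCl] = 10^(pH − pKa) = 10^(7.68 − 7.52) = 10^0.16 = 1.445.
Fraction as HOCl = 1 / (1 + 1.445) = 0.4089.
HOCl = 0.4089 × 3.69 ppm = 1.509 ppm.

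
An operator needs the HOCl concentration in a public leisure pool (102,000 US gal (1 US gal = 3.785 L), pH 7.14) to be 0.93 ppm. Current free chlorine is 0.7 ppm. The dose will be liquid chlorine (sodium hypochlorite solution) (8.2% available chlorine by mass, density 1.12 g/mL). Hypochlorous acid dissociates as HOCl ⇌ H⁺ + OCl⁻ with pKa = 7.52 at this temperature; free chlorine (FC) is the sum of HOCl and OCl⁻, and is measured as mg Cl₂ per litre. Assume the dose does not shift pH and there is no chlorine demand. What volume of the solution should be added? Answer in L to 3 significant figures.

2.60 L

Volume: 102,000 US gal × 3.785 L/gal = 386,070 L.
[OCl⁻]/[HOCl] = 10^(pH − pKa) = 10^(7.14 − 7.52) = 0.4169; fraction as HOCl = 1/(1 + 0.4169) = 0.7058.
Free chlorine required for 0.93 ppm HOCl: 0.93 / 0.7058 = 1.318 ppm.
FC to add: 1.318 − 0.7 = 0.6177 mg/L as Cl₂.
Cl₂ equivalent: 0.6177 mg/L × 386,070 L = 238.5 g.
Product at 8.2% available Cl: 238.5 / 0.082 = 2908 g.
Volume: 2908 g ÷ 1.12 g/mL = 2597 mL.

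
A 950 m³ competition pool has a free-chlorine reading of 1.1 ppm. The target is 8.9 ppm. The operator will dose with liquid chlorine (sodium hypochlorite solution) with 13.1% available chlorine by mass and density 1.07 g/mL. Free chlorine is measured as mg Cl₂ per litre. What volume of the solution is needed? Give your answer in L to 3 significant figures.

52.9 L

Volume: 950 m³ = 950,000 L.
Chlorine deficit: 8.9 − 1.1 = 7.8 ppm = 7.8 mg/L as Cl₂.
Cl₂ equivalent needed: 7.8 mg/L × 950,000 L = 7,410,000 mg = 7410 g.
Product at 13.1% available chlorine: 7410 / 0.131 = 56,560 g.
Volume at density 1.07 g/mL: 56,560 g ÷ 1.07 g/mL = 52,860 mL.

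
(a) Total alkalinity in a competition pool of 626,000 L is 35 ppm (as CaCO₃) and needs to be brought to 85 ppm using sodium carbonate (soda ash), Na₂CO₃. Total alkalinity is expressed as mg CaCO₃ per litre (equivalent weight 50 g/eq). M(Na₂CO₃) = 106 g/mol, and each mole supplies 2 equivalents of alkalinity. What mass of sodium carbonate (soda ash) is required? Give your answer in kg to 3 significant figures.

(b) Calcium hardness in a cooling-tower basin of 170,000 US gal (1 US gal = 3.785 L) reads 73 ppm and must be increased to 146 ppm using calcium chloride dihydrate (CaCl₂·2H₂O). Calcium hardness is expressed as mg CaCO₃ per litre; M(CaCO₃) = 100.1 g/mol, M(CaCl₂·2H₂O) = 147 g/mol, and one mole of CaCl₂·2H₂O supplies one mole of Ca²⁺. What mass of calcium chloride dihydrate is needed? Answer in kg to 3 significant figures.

(a) 33.2 kg; (b) 69.0 kg

(a) Alkalinity to add: (85 − 35) = 50 mg/L as CaCO₃ × 626,000 L = 31,300 g as CaCO₃.
(a) Equivalents: 31,300 g ÷ 50 g/eq = 626 eq.
(a) Each mole of Na₂CO₃ supplies 2 eq, so 626 / 2 = 313 mol.
(a) Mass: 313 mol × 106 g/mol = 33,180 g.

(b) Volume: 170,000 US gal × 3.785 L/gal = 643,450 L.
(b) Hardness to add: (146 − 73) = 73 mg/L as CaCO₃ × 643,450 L = 46,970 g as CaCO₃.
(b) Moles of Ca²⁺ (1 mol Ca²⁺ ≡ 1 mol CaCO₃): 46,970 / 100.1 g/mol = 469.2 mol.
(b) Mass of CaCl₂·2H₂O: 469.2 × 147 = 68,980 g.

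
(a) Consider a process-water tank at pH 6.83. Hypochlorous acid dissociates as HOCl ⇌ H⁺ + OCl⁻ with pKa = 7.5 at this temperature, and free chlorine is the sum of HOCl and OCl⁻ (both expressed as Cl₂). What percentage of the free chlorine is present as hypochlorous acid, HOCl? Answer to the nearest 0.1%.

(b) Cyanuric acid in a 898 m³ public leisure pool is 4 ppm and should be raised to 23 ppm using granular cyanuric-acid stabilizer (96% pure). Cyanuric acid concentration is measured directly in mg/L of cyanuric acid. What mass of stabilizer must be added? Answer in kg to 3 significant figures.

(a) 82.4%; (b) 17.8 kg

(a) [OCl⁻]/[HOCl] = 10^(pH − pKa) = 10^(6.83 − 7.5) = 10^-0.67 = 0.2138.
(a) Fraction as HOCl = 1 / (1 + 0.2138) = 0.8239.

(b) Volume: 898 m³ = 898,000 L.
(b) CYA to add: (23 − 4) = 19 mg/L × 898,000 L = 17,060 g cyanuric acid.
(b) At 96% purity: 17,060 / 0.96 = 17,770 g product.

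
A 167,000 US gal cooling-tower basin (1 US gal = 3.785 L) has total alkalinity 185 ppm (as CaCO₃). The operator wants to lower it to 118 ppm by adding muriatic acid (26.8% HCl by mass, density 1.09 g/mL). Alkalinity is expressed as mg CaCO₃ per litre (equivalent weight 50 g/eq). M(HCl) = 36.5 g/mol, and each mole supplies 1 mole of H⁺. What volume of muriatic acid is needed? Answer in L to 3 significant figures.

106 L

Volume: 167,000 US gal × 3.785 L/gal = 632,095 L.
Alkalinity to neutralize: (185 − 118) = 67 mg/L as CaCO₃ × 632,095 L = 42,350 g as CaCO₃.
Equivalents of H⁺ required: 42,350 ÷ 50 g/eq = 847 eq = 847 mol HCl.
Mass of HCl: 847 × 36.5 = 30,920 g.
Mass of 26.8% solution: 30,920 / 0.268 = 115,400 g.
Volume: 115,400 g ÷ 1.09 g/mL = 105,800 mL.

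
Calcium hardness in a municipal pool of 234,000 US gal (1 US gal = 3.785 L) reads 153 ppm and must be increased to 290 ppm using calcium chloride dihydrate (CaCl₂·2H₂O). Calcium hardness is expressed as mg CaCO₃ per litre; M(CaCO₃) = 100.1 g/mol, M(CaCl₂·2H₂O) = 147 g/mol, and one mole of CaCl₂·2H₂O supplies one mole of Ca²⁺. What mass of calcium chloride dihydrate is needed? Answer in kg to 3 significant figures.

178 kg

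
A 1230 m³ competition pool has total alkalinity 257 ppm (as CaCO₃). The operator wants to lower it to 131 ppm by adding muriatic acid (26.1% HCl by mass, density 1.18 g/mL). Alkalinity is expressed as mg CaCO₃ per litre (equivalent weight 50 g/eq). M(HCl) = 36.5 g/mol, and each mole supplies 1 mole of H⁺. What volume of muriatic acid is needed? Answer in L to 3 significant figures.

367 L

Volume: 1230 m³ = 1,230,000 L.
Alkalinity to neutralize: (257 − 131) = 126 mg/L as CaCO₃ × 1,230,000 L = 155,000 g as CaCO₃.
Equivalents of H⁺ required: 155,000 ÷ 50 g/eq = 3100 eq = 3100 mol HCl.
Mass of HCl: 3100 × 36.5 = 113,100 g.
Mass of 26.1% solution: 113,100 / 0.261 = 433,500 g.
Volume: 433,500 g ÷ 1.18 g/mL = 367,300 mL.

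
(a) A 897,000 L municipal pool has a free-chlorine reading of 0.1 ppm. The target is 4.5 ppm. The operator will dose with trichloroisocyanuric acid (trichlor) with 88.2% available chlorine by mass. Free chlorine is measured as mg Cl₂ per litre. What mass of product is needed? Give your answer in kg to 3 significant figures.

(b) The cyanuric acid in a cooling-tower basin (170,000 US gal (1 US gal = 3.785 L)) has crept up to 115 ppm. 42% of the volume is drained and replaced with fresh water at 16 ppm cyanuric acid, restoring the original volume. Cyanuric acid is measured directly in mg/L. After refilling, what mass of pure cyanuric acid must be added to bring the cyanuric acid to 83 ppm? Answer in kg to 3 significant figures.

(a) 4.47 kg; (b) 6.16 kg

(a) Chlorine deficit: 4.5 − 0.1 = 4.4 ppm = 4.4 mg/L as Cl₂.
(a) Cl₂ equivalent needed: 4.4 mg/L × 897,000 L = 3,947,000 mg = 3947 g.
(a) Product at 88.2% available chlorine: 3947 / 0.882 = 4475 g.

(b) Volume: 170,000 US gal × 3.785 L/gal = 643,450 L.
(b) After draining 42% and refilling: 115 × 0.58 + 16 × 0.42 = 73.42 ppm.
(b) Deficit to target: 83 − 73.42 = 9.58 mg/L.
(b) Mass: 9.58 mg/L × 643,450 L = 6164 g cyanuric acid.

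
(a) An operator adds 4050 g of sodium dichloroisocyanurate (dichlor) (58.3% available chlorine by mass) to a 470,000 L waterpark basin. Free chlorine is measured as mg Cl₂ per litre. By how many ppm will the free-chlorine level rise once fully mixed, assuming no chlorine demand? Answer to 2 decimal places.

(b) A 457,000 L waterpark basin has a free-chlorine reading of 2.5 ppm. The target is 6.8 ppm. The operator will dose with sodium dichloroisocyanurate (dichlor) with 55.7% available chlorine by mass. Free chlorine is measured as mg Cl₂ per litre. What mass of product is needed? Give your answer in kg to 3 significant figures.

(a) 5.02 ppm; (b) 3.53 kg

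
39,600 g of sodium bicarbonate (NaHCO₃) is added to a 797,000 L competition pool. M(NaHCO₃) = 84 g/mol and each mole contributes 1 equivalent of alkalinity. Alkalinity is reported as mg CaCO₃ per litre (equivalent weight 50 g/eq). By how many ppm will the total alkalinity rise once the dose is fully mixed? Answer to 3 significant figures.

Moles of NaHCO₃: 39,600 g ÷ 84 g/mol = 471.4 mol → 471.4 eq of alkalinity.
As CaCO₃: 471.4 eq × 50 g/eq = 23,570 g.
Rise: 23,570 g / 797,000 L × 1000 = 29.58 mg/L.

29.6 ppm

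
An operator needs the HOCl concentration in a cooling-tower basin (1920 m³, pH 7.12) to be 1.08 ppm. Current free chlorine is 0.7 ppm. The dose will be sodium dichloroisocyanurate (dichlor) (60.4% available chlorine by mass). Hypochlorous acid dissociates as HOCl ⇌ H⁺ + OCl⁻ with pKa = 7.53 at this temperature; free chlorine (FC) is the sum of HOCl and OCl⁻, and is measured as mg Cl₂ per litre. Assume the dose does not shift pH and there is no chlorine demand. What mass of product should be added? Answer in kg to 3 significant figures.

Volume: 1920 m³ = 1,920,000 L.
[OCl⁻]/[HOCl] = 10^(pH − pKa) = 10^(7.12 − 7.53) = 0.389; fraction as HOCl = 1/(1 + 0.389) = 0.7199.
Free chlorine required for 1.08 ppm HOCl: 1.08 / 0.7199 = 1.5 ppm.
FC to add: 1.5 − 0.7 = 0.8002 mg/L as Cl₂.
Cl₂ equivalent: 0.8002 mg/L × 1,920,000 L = 1536 g.
Product at 60.4% available Cl: 1536 / 0.604 = 2544 g.

2.54 kg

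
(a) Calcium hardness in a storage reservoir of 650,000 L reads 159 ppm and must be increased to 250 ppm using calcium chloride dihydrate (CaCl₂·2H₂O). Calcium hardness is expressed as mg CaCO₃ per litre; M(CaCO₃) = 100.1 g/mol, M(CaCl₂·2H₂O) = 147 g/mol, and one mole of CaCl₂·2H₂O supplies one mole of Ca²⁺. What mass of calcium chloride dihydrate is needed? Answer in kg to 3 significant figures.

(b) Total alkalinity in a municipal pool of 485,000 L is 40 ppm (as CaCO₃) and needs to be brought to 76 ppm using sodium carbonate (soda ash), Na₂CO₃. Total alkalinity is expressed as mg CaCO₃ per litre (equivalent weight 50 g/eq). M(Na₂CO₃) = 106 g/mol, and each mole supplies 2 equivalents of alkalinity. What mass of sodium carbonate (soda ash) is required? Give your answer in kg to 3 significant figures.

(a) 86.9 kg; (b) 18.5 kg

(a) Hardness to add: (250 − 159) = 91 mg/L as CaCO₃ × 650,000 L = 59,150 g as CaCO₃.
(a) Moles of Ca²⁺ (1 mol Ca²⁺ ≡ 1 mol CaCO₃): 59,150 / 100.1 g/mol = 590.9 mol.
(a) Mass of CaCl₂·2H₂O: 590.9 × 147 = 86,860 g.

(b) Alkalinity to add: (76 − 40) = 36 mg/L as CaCO₃ × 485,000 L = 17,460 g as CaCO₃.
(b) Equivalents: 17,460 g ÷ 50 g/eq = 349.2 eq.
(b) Each mole of Na₂CO₃ supplies 2 eq, so 349.2 / 2 = 174.6 mol.
(b) Mass: 174.6 mol × 106 g/mol = 18,510 g.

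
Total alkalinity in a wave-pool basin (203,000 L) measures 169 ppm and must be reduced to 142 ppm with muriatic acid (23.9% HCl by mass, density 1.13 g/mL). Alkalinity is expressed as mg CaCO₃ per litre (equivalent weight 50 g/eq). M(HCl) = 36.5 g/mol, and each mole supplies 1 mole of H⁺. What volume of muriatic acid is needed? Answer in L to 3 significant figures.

14.8 L

Alkalinity to neutralize: (169 − 142) = 27 mg/L as CaCO₃ × 203,000 L = 5481 g as CaCO₃.
Equivalents of H⁺ required: 5481 ÷ 50 g/eq = 109.6 eq = 109.6 mol HCl.
Mass of HCl: 109.6 × 36.5 = 4001 g.
Mass of 23.9% solution: 4001 / 0.239 = 16,740 g.
Volume: 16,740 g ÷ 1.13 g/mL = 14,820 mL.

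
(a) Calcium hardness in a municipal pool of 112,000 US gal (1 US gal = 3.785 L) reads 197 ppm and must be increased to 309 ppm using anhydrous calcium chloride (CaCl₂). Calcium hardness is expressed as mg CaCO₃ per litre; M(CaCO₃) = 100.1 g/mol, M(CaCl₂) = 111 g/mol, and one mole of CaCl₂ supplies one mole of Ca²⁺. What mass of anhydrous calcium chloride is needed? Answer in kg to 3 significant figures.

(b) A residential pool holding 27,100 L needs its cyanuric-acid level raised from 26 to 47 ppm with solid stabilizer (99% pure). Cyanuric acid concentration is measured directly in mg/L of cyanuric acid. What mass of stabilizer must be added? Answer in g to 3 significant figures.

(a) Volume: 112,000 US gal × 3.785 L/gal = 423,920 L.
(a) Hardness to add: (309 − 197) = 112 mg/L as CaCO₃ × 423,920 L = 47,480 g as CaCO₃.
(a) Moles of Ca²⁺ (1 mol Ca²⁺ ≡ 1 mol CaCO₃): 47,480 / 100.1 g/mol = 474.3 mol.
(a) Mass of CaCl₂: 474.3 × 111 = 52,650 g.

(b) CYA to add: (47 − 26) = 21 mg/L × 27,100 L = 569.1 g cyanuric acid.
(b) At 99% purity: 569.1 / 0.99 = 574.8 g product.

(a) 52.6 kg; (b) 575 g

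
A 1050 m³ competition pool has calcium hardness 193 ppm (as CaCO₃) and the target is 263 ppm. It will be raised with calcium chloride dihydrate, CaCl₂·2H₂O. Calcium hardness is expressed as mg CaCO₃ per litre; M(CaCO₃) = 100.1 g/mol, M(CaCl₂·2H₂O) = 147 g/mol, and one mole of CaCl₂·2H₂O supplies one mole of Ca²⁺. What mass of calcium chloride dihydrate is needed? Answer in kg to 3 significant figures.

Volume: 1050 m³ = 1,050,000 L.
Hardness to add: (263 − 193) = 70 mg/L as CaCO₃ × 1,050,000 L = 73,500 g as CaCO₃.
Moles of Ca²⁺ (1 mol Ca²⁺ ≡ 1 mol CaCO₃): 73,500 / 100.1 g/mol = 734.3 mol.
Mass of CaCl₂·2H₂O: 734.3 × 147 = 107,900 g.

108 kg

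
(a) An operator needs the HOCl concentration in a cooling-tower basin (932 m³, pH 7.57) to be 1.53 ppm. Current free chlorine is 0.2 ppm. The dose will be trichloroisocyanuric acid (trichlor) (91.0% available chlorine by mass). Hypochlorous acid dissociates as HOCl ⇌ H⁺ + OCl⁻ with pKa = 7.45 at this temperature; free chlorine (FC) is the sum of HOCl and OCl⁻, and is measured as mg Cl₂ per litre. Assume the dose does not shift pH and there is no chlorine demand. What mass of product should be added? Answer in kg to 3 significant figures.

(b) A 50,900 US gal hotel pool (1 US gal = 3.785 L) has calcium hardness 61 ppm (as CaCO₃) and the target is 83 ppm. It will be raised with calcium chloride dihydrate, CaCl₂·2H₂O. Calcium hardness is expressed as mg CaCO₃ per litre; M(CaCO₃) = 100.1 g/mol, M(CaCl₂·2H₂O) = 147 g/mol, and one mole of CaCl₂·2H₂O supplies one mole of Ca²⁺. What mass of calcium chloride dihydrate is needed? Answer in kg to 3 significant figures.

(a) 3.43 kg; (b) 6.22 kg

(a) Volume: 932 m³ = 932,000 L.
(a) [OCl⁻]/[HOCl] = 10^(pH − pKa) = 10^(7.57 − 7.45) = 1.318; fraction as HOCl = 1/(1 + 1.318) = 0.4314.
(a) Free chlorine required for 1.53 ppm HOCl: 1.53 / 0.4314 = 3.547 ppm.
(a) FC to add: 3.547 − 0.2 = 3.347 mg/L as Cl₂.
(a) Cl₂ equivalent: 3.347 mg/L × 932,000 L = 3119 g.
(a) Product at 91.0% available Cl: 3119 / 0.91 = 3428 g.

(b) Volume: 50,900 US gal × 3.785 L/gal = 192,656 L.
(b) Hardness to add: (83 − 61) = 22 mg/L as CaCO₃ × 192,656 L = 4238 g as CaCO₃.
(b) Moles of Ca²⁺ (1 mol Ca²⁺ ≡ 1 mol CaCO₃): 4238 / 100.1 g/mol = 42.34 mol.
(b) Mass of CaCl₂·2H₂O: 42.34 × 147 = 6224 g.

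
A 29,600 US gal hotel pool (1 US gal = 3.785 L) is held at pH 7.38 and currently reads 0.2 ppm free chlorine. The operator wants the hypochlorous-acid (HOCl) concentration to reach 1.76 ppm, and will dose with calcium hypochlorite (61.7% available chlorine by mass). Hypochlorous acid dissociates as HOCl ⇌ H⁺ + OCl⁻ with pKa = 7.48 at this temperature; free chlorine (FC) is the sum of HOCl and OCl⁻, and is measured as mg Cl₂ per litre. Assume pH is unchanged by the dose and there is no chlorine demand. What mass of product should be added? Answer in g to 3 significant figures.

537 g

Volume: 29,600 US gal × 3.785 L/gal = 112,036 L.
[OCl⁻]/[HOCl] = 10^(pH − pKa) = 10^(7.38 − 7.48) = 0.7943; fraction as HOCl = 1/(1 + 0.7943) = 0.5573.
Free chlorine required for 1.76 ppm HOCl: 1.76 / 0.5573 = 3.158 ppm.
FC to add: 3.158 − 0.2 = 2.958 mg/L as Cl₂.
Cl₂ equivalent: 2.958 mg/L × 112,036 L = 331.4 g.
Product at 61.7% available Cl: 331.4 / 0.617 = 537.1 g.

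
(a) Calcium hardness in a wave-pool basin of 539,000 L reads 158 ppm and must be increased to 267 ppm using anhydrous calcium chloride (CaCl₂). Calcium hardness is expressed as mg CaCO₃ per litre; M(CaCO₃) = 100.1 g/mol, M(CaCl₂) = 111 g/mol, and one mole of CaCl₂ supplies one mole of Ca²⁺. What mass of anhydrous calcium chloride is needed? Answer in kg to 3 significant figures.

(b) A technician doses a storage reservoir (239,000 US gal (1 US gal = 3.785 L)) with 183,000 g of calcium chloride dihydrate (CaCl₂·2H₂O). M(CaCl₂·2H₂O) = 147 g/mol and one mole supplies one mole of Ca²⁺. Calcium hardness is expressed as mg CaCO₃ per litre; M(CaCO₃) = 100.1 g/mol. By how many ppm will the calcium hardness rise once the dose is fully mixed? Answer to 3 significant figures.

(a) 65.1 kg; (b) 138 ppm

(a) Hardness to add: (267 − 158) = 109 mg/L as CaCO₃ × 539,000 L = 58,750 g as CaCO₃.
(a) Moles of Ca²⁺ (1 mol Ca²⁺ ≡ 1 mol CaCO₃): 58,750 / 100.1 g/mol = 586.9 mol.
(a) Mass of CaCl₂: 586.9 × 111 = 65,150 g.

(b) Volume: 239,000 US gal × 3.785 L/gal = 904,615 L.
(b) Moles of Ca²⁺: 183,000 g ÷ 147 g/mol = 1245 mol.
(b) As CaCO₃: 1245 mol × 100.1 g/mol = 124,600 g.
(b) Rise: 124,600 g / 904,615 L × 1000 = 137.8 mg/L.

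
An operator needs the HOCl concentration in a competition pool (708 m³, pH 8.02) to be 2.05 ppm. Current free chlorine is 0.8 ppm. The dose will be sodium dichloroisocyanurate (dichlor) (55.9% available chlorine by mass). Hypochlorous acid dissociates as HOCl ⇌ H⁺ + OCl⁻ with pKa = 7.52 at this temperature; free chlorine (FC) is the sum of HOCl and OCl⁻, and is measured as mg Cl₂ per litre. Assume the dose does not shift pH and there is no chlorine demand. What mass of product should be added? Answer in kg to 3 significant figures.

9.79 kg

Volume: 708 m³ = 708,000 L.
[OCl⁻]/[HOCl] = 10^(pH − pKa) = 10^(8.02 − 7.52) = 3.162; fraction as HOCl = 1/(1 + 3.162) = 0.2403.
Free chlorine required for 2.05 ppm HOCl: 2.05 / 0.2403 = 8.533 ppm.
FC to add: 8.533 − 0.8 = 7.733 mg/L as Cl₂.
Cl₂ equivalent: 7.733 mg/L × 708,000 L = 5475 g.
Product at 55.9% available Cl: 5475 / 0.559 = 9794 g.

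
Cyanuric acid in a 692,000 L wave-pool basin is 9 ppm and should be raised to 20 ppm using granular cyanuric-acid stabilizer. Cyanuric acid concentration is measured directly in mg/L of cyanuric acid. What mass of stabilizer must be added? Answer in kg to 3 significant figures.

7.61 kg

CYA to add: (20 − 9) = 11 mg/L × 692,000 L = 7612 g cyanuric acid.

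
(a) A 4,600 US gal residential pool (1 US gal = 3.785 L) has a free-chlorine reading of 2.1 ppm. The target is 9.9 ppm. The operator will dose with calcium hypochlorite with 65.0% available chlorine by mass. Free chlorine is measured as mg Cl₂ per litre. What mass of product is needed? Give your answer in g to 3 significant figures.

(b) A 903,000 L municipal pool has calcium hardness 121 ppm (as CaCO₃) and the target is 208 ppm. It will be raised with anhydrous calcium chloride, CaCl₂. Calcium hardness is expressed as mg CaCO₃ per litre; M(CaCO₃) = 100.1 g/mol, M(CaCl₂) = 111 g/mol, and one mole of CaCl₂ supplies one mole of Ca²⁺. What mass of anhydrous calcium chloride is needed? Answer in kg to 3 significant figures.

(a) Volume: 4,600 US gal × 3.785 L/gal = 17,411 L.
(a) Chlorine deficit: 9.9 − 2.1 = 7.8 ppm = 7.8 mg/L as Cl₂.
(a) Cl₂ equivalent needed: 7.8 mg/L × 17,411 L = 135,800 mg = 135.8 g.
(a) Product at 65.0% available chlorine: 135.8 / 0.65 = 208.9 g.

(b) Hardness to add: (208 − 121) = 87 mg/L as CaCO₃ × 903,000 L = 78,560 g as CaCO₃.
(b) Moles of Ca²⁺ (1 mol Ca²⁺ ≡ 1 mol CaCO₃): 78,560 / 100.1 g/mol = 784.8 mol.
(b) Mass of CaCl₂: 784.8 × 111 = 87,120 g.

(a) 209 g; (b) 87.1 kg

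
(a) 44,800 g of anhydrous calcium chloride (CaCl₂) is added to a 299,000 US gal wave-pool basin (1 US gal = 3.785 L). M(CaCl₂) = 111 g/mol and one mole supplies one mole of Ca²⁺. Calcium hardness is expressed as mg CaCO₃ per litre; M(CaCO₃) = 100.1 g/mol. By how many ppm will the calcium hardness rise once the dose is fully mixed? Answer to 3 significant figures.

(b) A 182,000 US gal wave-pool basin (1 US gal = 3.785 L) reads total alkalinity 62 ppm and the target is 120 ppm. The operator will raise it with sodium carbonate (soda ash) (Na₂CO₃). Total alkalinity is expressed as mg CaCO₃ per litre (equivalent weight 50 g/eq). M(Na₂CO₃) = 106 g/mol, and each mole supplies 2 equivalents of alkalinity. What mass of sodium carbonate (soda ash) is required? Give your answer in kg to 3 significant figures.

(a) Volume: 299,000 US gal × 3.785 L/gal = 1,131,715 L.
(a) Moles of Ca²⁺: 44,800 g ÷ 111 g/mol = 403.6 mol.
(a) As CaCO₃: 403.6 mol × 100.1 g/mol = 40,400 g.
(a) Rise: 40,400 g / 1,131,715 L × 1000 = 35.7 mg/L.

(b) Volume: 182,000 US gal × 3.785 L/gal = 688,870 L.
(b) Alkalinity to add: (120 − 62) = 58 mg/L as CaCO₃ × 688,870 L = 39,950 g as CaCO₃.
(b) Equivalents: 39,950 g ÷ 50 g/eq = 799.1 eq.
(b) Each mole of Na₂CO₃ supplies 2 eq, so 799.1 / 2 = 399.5 mol.
(b) Mass: 399.5 mol × 106 g/mol = 42,350 g.

(a) 35.7 ppm; (b) 42.4 kg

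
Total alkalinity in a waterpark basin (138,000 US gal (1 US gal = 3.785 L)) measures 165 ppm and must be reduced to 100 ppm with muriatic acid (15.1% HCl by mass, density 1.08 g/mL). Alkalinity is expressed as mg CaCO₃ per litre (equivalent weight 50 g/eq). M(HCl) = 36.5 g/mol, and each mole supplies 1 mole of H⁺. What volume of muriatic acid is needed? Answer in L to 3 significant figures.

152 L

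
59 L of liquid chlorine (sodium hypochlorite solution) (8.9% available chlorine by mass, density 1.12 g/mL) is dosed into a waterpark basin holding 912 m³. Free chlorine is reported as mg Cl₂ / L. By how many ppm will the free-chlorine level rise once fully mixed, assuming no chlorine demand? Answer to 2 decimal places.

Volume: 912 m³ = 912,000 L.
Mass of solution: 59 L × 1000 mL/L × 1.12 g/mL = 66,080 g.
Available chlorine delivered: 66,080 g × 0.089 = 5881 g as Cl₂.
Concentration rise: 5881 g / 912,000 L = 6.449 mg/L = 6.45 ppm.

6.45 ppm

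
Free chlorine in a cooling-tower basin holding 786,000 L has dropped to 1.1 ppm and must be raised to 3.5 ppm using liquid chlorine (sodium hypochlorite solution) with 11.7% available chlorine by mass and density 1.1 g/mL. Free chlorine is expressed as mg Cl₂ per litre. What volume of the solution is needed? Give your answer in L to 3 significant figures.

Chlorine deficit: 3.5 − 1.1 = 2.4 ppm = 2.4 mg/L as Cl₂.
Cl₂ equivalent needed: 2.4 mg/L × 786,000 L = 1,886,000 mg = 1886 g.
Product at 11.7% available chlorine: 1886 / 0.117 = 16,120 g.
Volume at density 1.1 g/mL: 16,120 g ÷ 1.1 g/mL = 14,660 mL.

14.7 L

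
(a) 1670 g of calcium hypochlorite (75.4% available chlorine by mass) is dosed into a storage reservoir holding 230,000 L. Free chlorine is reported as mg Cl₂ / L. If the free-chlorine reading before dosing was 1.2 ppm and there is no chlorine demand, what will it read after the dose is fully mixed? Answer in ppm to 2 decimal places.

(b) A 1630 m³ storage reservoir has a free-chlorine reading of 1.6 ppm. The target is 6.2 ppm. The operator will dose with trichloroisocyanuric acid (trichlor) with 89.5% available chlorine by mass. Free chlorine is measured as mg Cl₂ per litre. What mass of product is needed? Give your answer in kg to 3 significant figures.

(a) Available chlorine delivered: 1670 g × 0.754 = 1259 g as Cl₂.
(a) Concentration rise: 1259 g / 230,000 L = 5.475 mg/L = 5.47 ppm.
(a) Final FC: 1.2 + 5.47 = 6.67 ppm.

(b) Volume: 1630 m³ = 1,630,000 L.
(b) Chlorine deficit: 6.2 − 1.6 = 4.6 ppm = 4.6 mg/L as Cl₂.
(b) Cl₂ equivalent needed: 4.6 mg/L × 1,630,000 L = 7,498,000 mg = 7498 g.
(b) Product at 89.5% available chlorine: 7498 / 0.895 = 8378 g.

(a) 6.67 ppm; (b) 8.38 kg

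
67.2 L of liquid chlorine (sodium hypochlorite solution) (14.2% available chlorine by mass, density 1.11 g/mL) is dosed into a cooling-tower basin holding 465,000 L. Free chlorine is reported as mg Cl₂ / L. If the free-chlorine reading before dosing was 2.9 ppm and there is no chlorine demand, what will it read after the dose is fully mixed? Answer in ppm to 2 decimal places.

25.68 ppm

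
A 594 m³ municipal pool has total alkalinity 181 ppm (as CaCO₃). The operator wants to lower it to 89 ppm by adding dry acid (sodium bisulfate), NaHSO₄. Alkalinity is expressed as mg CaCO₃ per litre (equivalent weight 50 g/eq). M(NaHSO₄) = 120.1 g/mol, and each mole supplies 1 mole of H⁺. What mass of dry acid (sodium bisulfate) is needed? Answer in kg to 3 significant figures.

131 kg

Volume: 594 m³ = 594,000 L.
Alkalinity to neutralize: (181 − 89) = 92 mg/L as CaCO₃ × 594,000 L = 54,650 g as CaCO₃.
Equivalents of H⁺ required: 54,650 ÷ 50 g/eq = 1093 eq = 1093 mol NaHSO₄.
Mass of NaHSO₄: 1093 × 120.1 = 131,300 g.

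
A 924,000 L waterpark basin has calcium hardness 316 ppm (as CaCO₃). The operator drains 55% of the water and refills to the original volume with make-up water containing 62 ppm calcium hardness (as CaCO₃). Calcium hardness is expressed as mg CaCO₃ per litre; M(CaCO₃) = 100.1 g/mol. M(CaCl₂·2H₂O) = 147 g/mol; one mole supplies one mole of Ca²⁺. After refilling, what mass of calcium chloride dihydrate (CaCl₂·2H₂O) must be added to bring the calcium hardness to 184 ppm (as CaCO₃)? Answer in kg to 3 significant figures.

10.4 kg

After draining 55% and refilling: 316 × 0.45 + 62 × 0.55 = 176.3 ppm.
Deficit to target: 184 − 176.3 = 7.7 mg/L.
As CaCO₃: 7.7 mg/L × 924,000 L = 7115 g; ÷ 100.1 = 71.08 mol Ca²⁺.
Mass: 71.08 × 147 = 10,450 g.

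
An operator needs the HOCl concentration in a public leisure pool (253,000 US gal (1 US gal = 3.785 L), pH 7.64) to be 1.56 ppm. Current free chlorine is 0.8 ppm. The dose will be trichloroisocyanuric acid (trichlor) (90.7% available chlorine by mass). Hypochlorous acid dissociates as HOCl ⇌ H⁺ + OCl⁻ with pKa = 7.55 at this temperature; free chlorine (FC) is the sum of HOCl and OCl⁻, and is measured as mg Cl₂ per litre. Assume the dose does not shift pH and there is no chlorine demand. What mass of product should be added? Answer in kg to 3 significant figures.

Volume: 253,000 US gal × 3.785 L/gal = 957,605 L.
[OCl⁻]/[HOCl] = 10^(pH − pKa) = 10^(7.64 − 7.55) = 1.23; fraction as HOCl = 1/(1 + 1.23) = 0.4484.
Free chlorine required for 1.56 ppm HOCl: 1.56 / 0.4484 = 3.479 ppm.
FC to add: 3.479 − 0.8 = 2.679 mg/L as Cl₂.
Cl₂ equivalent: 2.679 mg/L × 957,605 L = 2566 g.
Product at 90.7% available Cl: 2566 / 0.907 = 2829 g.

2.83 kg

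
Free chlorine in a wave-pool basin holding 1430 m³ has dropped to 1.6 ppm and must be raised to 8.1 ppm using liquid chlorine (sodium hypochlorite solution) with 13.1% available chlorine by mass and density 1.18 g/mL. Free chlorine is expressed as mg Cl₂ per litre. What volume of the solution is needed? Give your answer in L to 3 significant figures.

60.1 L

Volume: 1430 m³ = 1,430,000 L.
Chlorine deficit: 8.1 − 1.6 = 6.5 ppm = 6.5 mg/L as Cl₂.
Cl₂ equivalent needed: 6.5 mg/L × 1,430,000 L = 9,295,000 mg = 9295 g.
Product at 13.1% available chlorine: 9295 / 0.131 = 70,950 g.
Volume at density 1.18 g/mL: 70,950 g ÷ 1.18 g/mL = 60,130 mL.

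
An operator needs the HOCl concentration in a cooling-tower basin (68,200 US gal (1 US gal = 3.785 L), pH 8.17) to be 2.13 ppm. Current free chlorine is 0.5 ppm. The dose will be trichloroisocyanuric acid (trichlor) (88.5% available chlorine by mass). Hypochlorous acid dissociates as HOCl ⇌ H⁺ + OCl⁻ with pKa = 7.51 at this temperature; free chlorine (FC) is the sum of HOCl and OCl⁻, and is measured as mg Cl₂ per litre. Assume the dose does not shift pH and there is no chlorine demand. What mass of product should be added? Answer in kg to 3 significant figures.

Volume: 68,200 US gal × 3.785 L/gal = 258,137 L.
[OCl⁻]/[HOCl] = 10^(pH − pKa) = 10^(8.17 − 7.51) = 4.571; fraction as HOCl = 1/(1 + 4.571) = 0.1795.
Free chlorine required for 2.13 ppm HOCl: 2.13 / 0.1795 = 11.87 ppm.
FC to add: 11.87 − 0.5 = 11.37 mg/L as Cl₂.
Cl₂ equivalent: 11.37 mg/L × 258,137 L = 2934 g.
Product at 88.5% available Cl: 2934 / 0.885 = 3315 g.

3.32 kg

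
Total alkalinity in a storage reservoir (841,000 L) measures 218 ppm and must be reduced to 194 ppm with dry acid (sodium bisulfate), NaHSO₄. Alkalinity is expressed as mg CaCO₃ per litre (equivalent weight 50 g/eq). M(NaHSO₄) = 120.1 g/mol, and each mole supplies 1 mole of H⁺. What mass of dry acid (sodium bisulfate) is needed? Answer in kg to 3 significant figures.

Alkalinity to neutralize: (218 − 194) = 24 mg/L as CaCO₃ × 841,000 L = 20,180 g as CaCO₃.
Equivalents of H⁺ required: 20,180 ÷ 50 g/eq = 403.7 eq = 403.7 mol NaHSO₄.
Mass of NaHSO₄: 403.7 × 120.1 = 48,480 g.

48.5 kg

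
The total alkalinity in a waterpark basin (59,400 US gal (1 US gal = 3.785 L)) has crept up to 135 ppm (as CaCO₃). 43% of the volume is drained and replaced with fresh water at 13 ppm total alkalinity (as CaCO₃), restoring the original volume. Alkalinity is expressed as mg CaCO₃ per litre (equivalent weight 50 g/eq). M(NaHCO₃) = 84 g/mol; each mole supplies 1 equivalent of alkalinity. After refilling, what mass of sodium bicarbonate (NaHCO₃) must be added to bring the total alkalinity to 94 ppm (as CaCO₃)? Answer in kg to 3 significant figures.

Volume: 59,400 US gal × 3.785 L/gal = 224,829 L.
After draining 43% and refilling: 135 × 0.57 + 13 × 0.43 = 82.54 ppm.
Deficit to target: 94 − 82.54 = 11.46 mg/L.
As CaCO₃: 11.46 mg/L × 224,829 L = 2577 g; ÷ 50 g/eq ÷ 1 = 51.53 mol NaHCO₃.
Mass: 51.53 × 84 = 4329 g.

4.33 kg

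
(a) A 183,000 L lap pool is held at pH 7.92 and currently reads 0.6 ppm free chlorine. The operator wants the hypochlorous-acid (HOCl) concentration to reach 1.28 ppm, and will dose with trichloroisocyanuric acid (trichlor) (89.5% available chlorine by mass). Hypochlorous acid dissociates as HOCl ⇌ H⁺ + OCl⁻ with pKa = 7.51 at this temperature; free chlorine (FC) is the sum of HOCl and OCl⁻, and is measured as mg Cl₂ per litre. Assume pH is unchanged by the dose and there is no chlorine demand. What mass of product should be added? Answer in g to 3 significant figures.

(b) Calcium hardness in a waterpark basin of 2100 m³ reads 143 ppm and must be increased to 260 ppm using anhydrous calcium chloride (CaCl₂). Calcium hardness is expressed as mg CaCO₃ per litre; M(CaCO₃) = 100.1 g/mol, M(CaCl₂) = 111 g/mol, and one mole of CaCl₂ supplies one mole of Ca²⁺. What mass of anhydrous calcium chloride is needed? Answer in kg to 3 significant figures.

(a) 812 g; (b) 272 kg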